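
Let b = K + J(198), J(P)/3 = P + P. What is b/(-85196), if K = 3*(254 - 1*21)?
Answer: -1887/85196 ≈ -0.022149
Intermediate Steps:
J(P) = 6*P (J(P) = 3*(P + P) = 3*(2*P) = 6*P)
K = 699 (K = 3*(254 - 21) = 3*233 = 699)
b = 1887 (b = 699 + 6*198 = 699 + 1188 = 1887)
b/(-85196) = 1887/(-85196) = 1887*(-1/85196) = -1887/85196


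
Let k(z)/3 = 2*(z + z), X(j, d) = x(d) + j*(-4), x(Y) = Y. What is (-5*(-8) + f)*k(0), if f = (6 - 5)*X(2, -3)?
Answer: 0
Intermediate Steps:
X(j, d) = d - 4*j (X(j, d) = d + j*(-4) = d - 4*j)
k(z) = 12*z (k(z) = 3*(2*(z + z)) = 3*(2*(2*z)) = 3*(4*z) = 12*z)
f = -11 (f = (6 - 5)*(-3 - 4*2) = 1*(-3 - 8) = 1*(-11) = -11)
(-5*(-8) + f)*k(0) = (-5*(-8) - 11)*(12*0) = (40 - 11)*0 = 29*0 = 0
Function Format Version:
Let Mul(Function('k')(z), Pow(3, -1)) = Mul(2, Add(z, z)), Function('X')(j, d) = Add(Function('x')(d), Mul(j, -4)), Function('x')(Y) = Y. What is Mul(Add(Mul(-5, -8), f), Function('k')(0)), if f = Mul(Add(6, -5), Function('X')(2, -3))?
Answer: 0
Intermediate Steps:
Function('X')(j, d) = Add(d, Mul(-4, j)) (Function('X')(j, d) = Add(d, Mul(j, -4)) = Add(d, Mul(-4, j)))
Function('k')(z) = Mul(12, z) (Function('k')(z) = Mul(3, Mul(2, Add(z, z))) = Mul(3, Mul(2, Mul(2, z))) = Mul(3, Mul(4, z)) = Mul(12, z))
f = -11 (f = Mul(Add(6, -5), Add(-3, Mul(-4, 2))) = Mul(1, Add(-3, -8)) = Mul(1, -11) = -11)
Mul(Add(Mul(-5, -8), f), Function('k')(0)) = Mul(Add(Mul(-5, -8), -11), Mul(12, 0)) = Mul(Add(40, -11), 0) = Mul(29, 0) = 0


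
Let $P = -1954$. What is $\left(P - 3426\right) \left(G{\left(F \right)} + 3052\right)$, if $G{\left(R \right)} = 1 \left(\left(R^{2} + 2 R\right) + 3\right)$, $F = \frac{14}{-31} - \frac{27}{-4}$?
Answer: $- \frac{64260507505}{3844} \approx -1.6717 \cdot 10^{7}$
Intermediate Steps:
$F = \frac{781}{124}$ ($F = 14 \left(- \frac{1}{31}\right) - - \frac{27}{4} = - \frac{14}{31} + \frac{27}{4} = \frac{781}{124} \approx 6.2984$)
$G{\left(R \right)} = 3 + R^{2} + 2 R$ ($G{\left(R \right)} = 1 \left(3 + R^{2} + 2 R\right) = 3 + R^{2} + 2 R$)
$\left(P - 3426\right) \left(G{\left(F \right)} + 3052\right) = \left(-1954 - 3426\right) \left(\left(3 + \left(\frac{781}{124}\right)^{2} + 2 \cdot \frac{781}{124}\right) + 3052\right) = - 5380 \left(\left(3 + \frac{609961}{15376} + \frac{781}{62}\right) + 3052\right) = - 5380 \left(\frac{849777}{15376} + 3052\right) = \left(-5380\right) \frac{47777329}{15376} = - \frac{64260507505}{3844}$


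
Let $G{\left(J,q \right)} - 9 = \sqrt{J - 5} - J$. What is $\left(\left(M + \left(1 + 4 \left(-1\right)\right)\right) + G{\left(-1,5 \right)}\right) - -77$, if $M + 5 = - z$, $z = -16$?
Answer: $95 + i \sqrt{6} \approx 95.0 + 2.4495 i$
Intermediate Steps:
$M = 11$ ($M = -5 - -16 = -5 + 16 = 11$)
$G{\left(J,q \right)} = 9 + \sqrt{-5 + J} - J$ ($G{\left(J,q \right)} = 9 - \left(J - \sqrt{J - 5}\right) = 9 - \left(J - \sqrt{-5 + J}\right) = 9 + \sqrt{-5 + J} - J$)
$\left(\left(M + \left(1 + 4 \left(-1\right)\right)\right) + G{\left(-1,5 \right)}\right) - -77 = \left(\left(11 + \left(1 + 4 \left(-1\right)\right)\right) + \left(9 + \sqrt{-5 - 1} - -1\right)\right) - -77 = \left(\left(11 + \left(1 - 4\right)\right) + \left(9 + \sqrt{-6} + 1\right)\right) + 77 = \left(\left(11 - 3\right) + \left(9 + i \sqrt{6} + 1\right)\right) + 77 = \left(8 + \left(10 + i \sqrt{6}\right)\right) + 77 = \left(18 + i \sqrt{6}\right) + 77 = 95 + i \sqrt{6}$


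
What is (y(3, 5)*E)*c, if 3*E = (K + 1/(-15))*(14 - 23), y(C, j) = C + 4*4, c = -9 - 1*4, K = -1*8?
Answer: -29887/5 ≈ -5977.4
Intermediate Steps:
K = -8
c = -13 (c = -9 - 4 = -13)
y(C, j) = 16 + C (y(C, j) = C + 16 = 16 + C)
E = 121/5 (E = ((-8 + 1/(-15))*(14 - 23))/3 = ((-8 + 1*(-1/15))*(-9))/3 = ((-8 - 1/15)*(-9))/3 = (-121/15*(-9))/3 = (⅓)*(363/5) = 121/5 ≈ 24.200)
(y(3, 5)*E)*c = ((16 + 3)*(121/5))*(-13) = (19*(121/5))*(-13) = (2299/5)*(-13) = -29887/5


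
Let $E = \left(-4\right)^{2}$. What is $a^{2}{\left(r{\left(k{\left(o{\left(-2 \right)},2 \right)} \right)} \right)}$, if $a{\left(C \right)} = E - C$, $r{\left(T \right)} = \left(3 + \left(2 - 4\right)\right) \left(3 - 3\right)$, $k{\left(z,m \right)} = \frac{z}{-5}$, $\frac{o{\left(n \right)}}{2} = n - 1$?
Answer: $256$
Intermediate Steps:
$o{\left(n \right)} = -2 + 2 n$ ($o{\left(n \right)} = 2 \left(n - 1\right) = 2 \left(-1 + n\right) = -2 + 2 n$)
$k{\left(z,m \right)} = - \frac{z}{5}$ ($k{\left(z,m \right)} = z \left(- \frac{1}{5}\right) = - \frac{z}{5}$)
$E = 16$
$r{\left(T \right)} = 0$ ($r{\left(T \right)} = \left(3 + \left(2 - 4\right)\right) 0 = \left(3 - 2\right) 0 = 1 \cdot 0 = 0$)
$a{\left(C \right)} = 16 - C$
$a^{2}{\left(r{\left(k{\left(o{\left(-2 \right)},2 \right)} \right)} \right)} = \left(16 - 0\right)^{2} = \left(16 + 0\right)^{2} = 16^{2} = 256$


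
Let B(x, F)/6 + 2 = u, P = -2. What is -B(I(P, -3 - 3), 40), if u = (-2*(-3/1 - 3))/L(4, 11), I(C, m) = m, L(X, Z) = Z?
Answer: 60/11 ≈ 5.4545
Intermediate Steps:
u = 12/11 (u = -2*(-3/1 - 3)/11 = -2*(-3*1 - 3)*(1/11) = -2*(-3 - 3)*(1/11) = -2*(-6)*(1/11) = 12*(1/11) = 12/11 ≈ 1.0909)
B(x, F) = -60/11 (B(x, F) = -12 + 6*(12/11) = -12 + 72/11 = -60/11)
-B(I(P, -3 - 3), 40) = -1*(-60/11) = 60/11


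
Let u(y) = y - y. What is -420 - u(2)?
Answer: -420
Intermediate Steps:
u(y) = 0
-420 - u(2) = -420 - 1*0 = -420 + 0 = -420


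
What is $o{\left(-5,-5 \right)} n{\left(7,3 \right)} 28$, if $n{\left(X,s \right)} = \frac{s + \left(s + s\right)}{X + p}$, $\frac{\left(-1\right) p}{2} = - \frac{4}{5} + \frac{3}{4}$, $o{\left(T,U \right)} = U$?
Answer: $- \frac{12600}{71} \approx -177.46$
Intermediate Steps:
$p = \frac{1}{10}$ ($p = - 2 \left(- \frac{4}{5} + \frac{3}{4}\right) = \left(-2\right) \left(- \frac{1}{20}\right) = \frac{1}{10} \approx 0.1$)
$n{\left(X,s \right)} = \frac{3 s}{\frac{1}{10} + X}$ ($n{\left(X,s \right)} = \frac{s + \left(s + s\right)}{X + \frac{1}{10}} = \frac{s + 2 s}{\frac{1}{10} + X} = \frac{3 s}{\frac{1}{10} + X}$)
$o{\left(-5,-5 \right)} n{\left(7,3 \right)} 28 = - 5 \cdot 30 \cdot 3 \frac{1}{1 + 10 \cdot 7} \cdot 28 = - 5 \cdot 30 \cdot 3 \frac{1}{1 + 70} \cdot 28 = - 5 \cdot 30 \cdot 3 \cdot \frac{1}{71} \cdot 28 = \left(-5\right) \frac{90}{71} \cdot 28 = \left(- \frac{450}{71}\right) 28 = - \frac{12600}{71}$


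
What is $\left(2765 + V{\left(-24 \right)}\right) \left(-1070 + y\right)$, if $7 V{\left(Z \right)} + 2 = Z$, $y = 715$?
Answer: $- \frac{6861795}{7} \approx -9.8026 \cdot 10^{5}$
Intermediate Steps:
$V{\left(Z \right)} = - \frac{2}{7} + \frac{Z}{7}$
$\left(2765 + V{\left(-24 \right)}\right) \left(-1070 + y\right) = \left(2765 + \left(- \frac{2}{7} + \frac{1}{7} \left(-24\right)\right)\right) \left(-1070 + 715\right) = \left(2765 - \frac{26}{7}\right) \left(-355\right) = \frac{19329}{7} \left(-355\right) = - \frac{6861795}{7}$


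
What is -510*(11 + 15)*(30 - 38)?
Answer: 106080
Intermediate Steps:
-510*(11 + 15)*(30 - 38) = -13260*(-8) = -510*(-208) = 106080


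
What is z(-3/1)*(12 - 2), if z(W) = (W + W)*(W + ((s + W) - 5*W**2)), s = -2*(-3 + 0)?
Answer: 2700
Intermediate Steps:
s = 6 (s = -2*(-3) = 6)
z(W) = 2*W*(6 - 5*W**2 + 2*W) (z(W) = (W + W)*(W + ((6 + W) - 5*W**2)) = (2*W)*(W + (6 + W - 5*W**2)) = (2*W)*(6 - 5*W**2 + 2*W) = 2*W*(6 - 5*W**2 + 2*W))
z(-3/1)*(12 - 2) = (2*(-3/1)*(6 - 5*(-3/1)**2 + 2*(-3/1)))*(12 - 2) = (2*(-3*1)*(6 - 5*(-3*1)**2 + 2*(-3*1)))*10 = (2*(-3)*(6 - 5*(-3)**2 + 2*(-3)))*10 = (2*(-3)*(6 - 5*9 - 6))*10 = (2*(-3)*(6 - 45 - 6))*10 = (2*(-3)*(-45))*10 = 270*10 = 2700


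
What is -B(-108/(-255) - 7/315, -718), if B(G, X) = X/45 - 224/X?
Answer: 252722/16155 ≈ 15.644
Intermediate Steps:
B(G, X) = -224/X + X/45 (B(G, X) = X*(1/45) - 224/X = X/45 - 224/X = -224/X + X/45)
-B(-108/(-255) - 7/315, -718) = -(-224/(-718) + (1/45)*(-718)) = -(-224*(-1/718) - 718/45) = -(112/359 - 718/45) = -1*(-252722/16155) = 252722/16155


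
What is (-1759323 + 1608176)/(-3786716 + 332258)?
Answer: 151147/3454458 ≈ 0.043754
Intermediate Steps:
(-1759323 + 1608176)/(-3786716 + 332258) = -151147/(-3454458) = -151147*(-1/3454458) = 151147/3454458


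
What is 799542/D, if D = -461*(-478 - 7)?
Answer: 799542/223585 ≈ 3.5760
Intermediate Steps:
D = 223585 (D = -461*(-485) = 223585)
799542/D = 799542/223585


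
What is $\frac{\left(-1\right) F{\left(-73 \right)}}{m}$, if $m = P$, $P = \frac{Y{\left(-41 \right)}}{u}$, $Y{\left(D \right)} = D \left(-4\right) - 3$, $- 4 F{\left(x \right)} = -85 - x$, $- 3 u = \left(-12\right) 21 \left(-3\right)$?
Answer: $\frac{108}{23} \approx 4.6956$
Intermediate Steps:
$u = -252$ ($u = - \frac{\left(-12\right) 21 \left(-3\right)}{3} = - \frac{\left(-252\right) \left(-3\right)}{3} = \left(- \frac{1}{3}\right) 756 = -252$)
$F{\left(x \right)} = \frac{85}{4} + \frac{x}{4}$ ($F{\left(x \right)} = - \frac{-85 - x}{4} = \frac{85}{4} + \frac{x}{4}$)
$Y{\left(D \right)} = -3 - 4 D$ ($Y{\left(D \right)} = - 4 D - 3 = -3 - 4 D$)
$P = - \frac{23}{36}$ ($P = \frac{-3 - -164}{-252} = \left(-3 + 164\right) \left(- \frac{1}{252}\right) = 161 \left(- \frac{1}{252}\right) = - \frac{23}{36} \approx -0.63889$)
$m = - \frac{23}{36} \approx -0.63889$
$\frac{\left(-1\right) F{\left(-73 \right)}}{m} = \frac{\left(-1\right) \left(\frac{85}{4} + \frac{1}{4} \left(-73\right)\right)}{- \frac{23}{36}} = - (\frac{85}{4} - \frac{73}{4}) \left(- \frac{36}{23}\right) = \left(-1\right) 3 \left(- \frac{36}{23}\right) = \left(-3\right) \left(- \frac{36}{23}\right) = \frac{108}{23}$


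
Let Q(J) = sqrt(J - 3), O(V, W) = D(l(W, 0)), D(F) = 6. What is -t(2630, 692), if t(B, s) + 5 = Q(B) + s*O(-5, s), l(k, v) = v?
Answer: -4147 - sqrt(2627) ≈ -4198.3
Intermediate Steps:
O(V, W) = 6
Q(J) = sqrt(-3 + J)
t(B, s) = -5 + sqrt(-3 + B) + 6*s (t(B, s) = -5 + (sqrt(-3 + B) + s*6) = -5 + (sqrt(-3 + B) + 6*s) = -5 + sqrt(-3 + B) + 6*s)
-t(2630, 692) = -(-5 + sqrt(-3 + 2630) + 6*692) = -(-5 + sqrt(2627) + 4152) = -(4147 + sqrt(2627)) = -4147 - sqrt(2627)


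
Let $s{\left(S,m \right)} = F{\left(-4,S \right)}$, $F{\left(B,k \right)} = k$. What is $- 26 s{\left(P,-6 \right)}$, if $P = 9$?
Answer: $-234$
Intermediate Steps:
$s{\left(S,m \right)} = S$
$- 26 s{\left(P,-6 \right)} = \left(-26\right) 9 = -234$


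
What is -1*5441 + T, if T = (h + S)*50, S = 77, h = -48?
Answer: -3991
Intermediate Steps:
T = 1450 (T = (-48 + 77)*50 = 29*50 = 1450)
-1*5441 + T = -1*5441 + 1450 = -5441 + 1450 = -3991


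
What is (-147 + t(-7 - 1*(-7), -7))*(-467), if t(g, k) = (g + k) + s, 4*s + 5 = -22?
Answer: 300281/4 ≈ 75070.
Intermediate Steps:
s = -27/4 (s = -5/4 + (¼)*(-22) = -5/4 - 11/2 = -27/4 ≈ -6.7500)
t(g, k) = -27/4 + g + k (t(g, k) = (g + k) - 27/4 = -27/4 + g + k)
(-147 + t(-7 - 1*(-7), -7))*(-467) = (-147 + (-27/4 + (-7 - 1*(-7)) - 7))*(-467) = (-147 + (-27/4 + (-7 + 7) - 7))*(-467) = (-147 + (-27/4 + 0 - 7))*(-467) = (-147 - 55/4)*(-467) = -643/4*(-467) = 300281/4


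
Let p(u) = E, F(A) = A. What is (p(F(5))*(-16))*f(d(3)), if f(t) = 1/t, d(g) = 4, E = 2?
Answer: -8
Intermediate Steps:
p(u) = 2
(p(F(5))*(-16))*f(d(3)) = (2*(-16))/4 = -32*¼ = -8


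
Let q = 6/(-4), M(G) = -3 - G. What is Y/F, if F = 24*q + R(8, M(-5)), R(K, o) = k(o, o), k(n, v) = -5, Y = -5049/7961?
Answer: 5049/326401 ≈ 0.015469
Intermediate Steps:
Y = -5049/7961 (Y = -5049*1/7961 = -5049/7961 ≈ -0.63422)
R(K, o) = -5
q = -3/2 (q = 6*(-1/4) = -3/2 ≈ -1.5000)
F = -41 (F = 24*(-3/2) - 5 = -36 - 5 = -41)
Y/F = -5049/7961/(-41) = -5049/7961*(-1/41) = 5049/326401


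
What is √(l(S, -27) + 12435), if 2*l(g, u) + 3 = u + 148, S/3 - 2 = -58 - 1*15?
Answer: √12494 ≈ 111.78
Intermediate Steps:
S = -213 (S = 6 + 3*(-58 - 1*15) = 6 + 3*(-58 - 15) = 6 + 3*(-73) = 6 - 219 = -213)
l(g, u) = 145/2 + u/2 (l(g, u) = -3/2 + (u + 148)/2 = -3/2 + (148 + u)/2 = -3/2 + (74 + u/2) = 145/2 + u/2)
√(l(S, -27) + 12435) = √((145/2 + (½)*(-27)) + 12435) = √((145/2 - 27/2) + 12435) = √(59 + 12435) = √12494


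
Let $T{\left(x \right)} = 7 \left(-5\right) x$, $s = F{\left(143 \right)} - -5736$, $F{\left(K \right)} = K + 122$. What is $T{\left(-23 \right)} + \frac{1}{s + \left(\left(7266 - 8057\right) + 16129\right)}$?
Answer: $\frac{17177896}{21339} \approx 805.0$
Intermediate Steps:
$F{\left(K \right)} = 122 + K$
$s = 6001$ ($s = \left(122 + 143\right) - -5736 = 265 + 5736 = 6001$)
$T{\left(x \right)} = - 35 x$
$T{\left(-23 \right)} + \frac{1}{s + \left(\left(7266 - 8057\right) + 16129\right)} = \left(-35\right) \left(-23\right) + \frac{1}{6001 + \left(\left(7266 - 8057\right) + 16129\right)} = 805 + \frac{1}{6001 + \left(-791 + 16129\right)} = 805 + \frac{1}{6001 + 15338} = 805 + \frac{1}{21339} = \frac{17177896}{21339}$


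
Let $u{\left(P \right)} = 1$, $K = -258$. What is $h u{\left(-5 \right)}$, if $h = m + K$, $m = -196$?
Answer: $-454$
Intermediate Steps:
$h = -454$ ($h = -196 - 258 = -454$)
$h u{\left(-5 \right)} = \left(-454\right) 1 = -454$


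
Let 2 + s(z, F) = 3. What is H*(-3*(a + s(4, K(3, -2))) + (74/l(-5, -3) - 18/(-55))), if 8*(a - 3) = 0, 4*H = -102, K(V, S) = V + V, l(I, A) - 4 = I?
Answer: 120156/55 ≈ 2184.7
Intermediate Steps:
l(I, A) = 4 + I
K(V, S) = 2*V
s(z, F) = 1 (s(z, F) = -2 + 3 = 1)
H = -51/2 (H = (¼)*(-102) = -51/2 ≈ -25.500)
a = 3 (a = 3 + (⅛)*0 = 3 + 0 = 3)
H*(-3*(a + s(4, K(3, -2))) + (74/l(-5, -3) - 18/(-55))) = -51*(-3*(3 + 1) + (74/(4 - 5) - 18/(-55)))/2 = -51*(-3*4 + (74/(-1) - 18*(-1/55)))/2 = -51*(-12 + (74*(-1) + 18/55))/2 = -51*(-12 + (-74 + 18/55))/2 = -51*(-12 - 4052/55)/2 = -51/2*(-4712/55) = 120156/55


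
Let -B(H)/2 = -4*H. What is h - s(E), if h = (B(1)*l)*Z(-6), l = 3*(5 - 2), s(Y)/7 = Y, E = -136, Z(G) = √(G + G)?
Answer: 952 + 144*I*√3 ≈ 952.0 + 249.42*I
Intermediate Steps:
Z(G) = √2*√G (Z(G) = √(2*G) = √2*√G)
s(Y) = 7*Y
B(H) = 8*H (B(H) = -(-8)*H = 8*H)
l = 9 (l = 3*3 = 9)
h = 144*I*√3 (h = ((8*1)*9)*(√2*√(-6)) = (8*9)*(√2*(I*√6)) = 72*(2*I*√3) = 144*I*√3 ≈ 249.42*I)
h - s(E) = 144*I*√3 - 7*(-136) = 144*I*√3 - 1*(-952) = 144*I*√3 + 952 = 952 + 144*I*√3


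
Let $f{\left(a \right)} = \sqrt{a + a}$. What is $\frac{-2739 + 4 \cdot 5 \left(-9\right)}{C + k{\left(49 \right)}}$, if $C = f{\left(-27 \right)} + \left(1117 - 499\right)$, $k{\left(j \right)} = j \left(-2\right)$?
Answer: $- \frac{758940}{135227} + \frac{8757 i \sqrt{6}}{270454} \approx -5.6123 + 0.079312 i$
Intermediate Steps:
$f{\left(a \right)} = \sqrt{2} \sqrt{a}$ ($f{\left(a \right)} = \sqrt{2 a} = \sqrt{2} \sqrt{a}$)
$k{\left(j \right)} = - 2 j$
$C = 618 + 3 i \sqrt{6}$ ($C = \sqrt{2} \sqrt{-27} + \left(1117 - 499\right) = \sqrt{2} \cdot 3 i \sqrt{3} + \left(1117 - 499\right) = 3 i \sqrt{6} + 618 = 618 + 3 i \sqrt{6} \approx 618.0 + 7.3485 i$)
$\frac{-2739 + 4 \cdot 5 \left(-9\right)}{C + k{\left(49 \right)}} = \frac{-2739 + 4 \cdot 5 \left(-9\right)}{\left(618 + 3 i \sqrt{6}\right) - 98} = \frac{-2739 + 20 \left(-9\right)}{\left(618 + 3 i \sqrt{6}\right) - 98} = \frac{-2739 - 180}{520 + 3 i \sqrt{6}} = - \frac{2919}{520 + 3 i \sqrt{6}}$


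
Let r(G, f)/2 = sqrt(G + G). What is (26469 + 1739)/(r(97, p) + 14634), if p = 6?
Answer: 103198968/53538295 - 14104*sqrt(194)/53538295 ≈ 1.9239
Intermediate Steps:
r(G, f) = 2*sqrt(2)*sqrt(G) (r(G, f) = 2*sqrt(G + G) = 2*sqrt(2*G) = 2*(sqrt(2)*sqrt(G)) = 2*sqrt(2)*sqrt(G))
(26469 + 1739)/(r(97, p) + 14634) = (26469 + 1739)/(2*sqrt(2)*sqrt(97) + 14634) = 28208/(2*sqrt(194) + 14634) = 28208/(14634 + 2*sqrt(194))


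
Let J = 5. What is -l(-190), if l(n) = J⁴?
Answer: -625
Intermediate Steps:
l(n) = 625 (l(n) = 5⁴ = 625)
-l(-190) = -1*625 = -625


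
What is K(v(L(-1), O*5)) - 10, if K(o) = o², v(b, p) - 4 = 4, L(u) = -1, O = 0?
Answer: 54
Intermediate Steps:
v(b, p) = 8 (v(b, p) = 4 + 4 = 8)
K(v(L(-1), O*5)) - 10 = 8² - 10 = 64 - 10 = 54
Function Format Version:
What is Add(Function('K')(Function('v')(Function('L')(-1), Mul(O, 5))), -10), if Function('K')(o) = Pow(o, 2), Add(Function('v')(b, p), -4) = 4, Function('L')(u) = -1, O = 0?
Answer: 54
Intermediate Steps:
Function('v')(b, p) = 8 (Function('v')(b, p) = Add(4, 4) = 8)
Add(Function('K')(Function('v')(Function('L')(-1), Mul(O, 5))), -10) = Add(Pow(8, 2), -10) = Add(64, -10) = 54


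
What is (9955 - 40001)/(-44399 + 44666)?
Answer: -30046/267 ≈ -112.53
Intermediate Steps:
(9955 - 40001)/(-44399 + 44666) = -30046/267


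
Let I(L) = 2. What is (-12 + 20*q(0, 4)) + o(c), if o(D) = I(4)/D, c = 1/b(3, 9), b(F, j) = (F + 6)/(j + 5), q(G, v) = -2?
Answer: -355/7 ≈ -50.714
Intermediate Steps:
b(F, j) = (6 + F)/(5 + j)
c = 14/9 (c = 1/((6 + 3)/(5 + 9)) = 1/(9/14) = 14/9 ≈ 1.5556)
o(D) = 2/D
(-12 + 20*q(0, 4)) + o(c) = (-12 + 20*(-2)) + 2/(14/9) = (-12 - 40) + 2*(9/14) = -52 + 9/7 = -355/7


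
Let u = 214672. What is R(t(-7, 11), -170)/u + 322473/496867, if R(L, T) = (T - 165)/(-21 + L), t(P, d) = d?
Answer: 138485137801/213326865248 ≈ 0.64917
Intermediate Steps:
R(L, T) = (-165 + T)/(-21 + L)
R(t(-7, 11), -170)/u + 322473/496867 = ((-165 - 170)/(-21 + 11))/214672 + 322473/496867 = (-335/(-10))*(1/214672) + 322473*(1/496867) = -⅒*(-335)*(1/214672) + 322473/496867 = (67/2)*(1/214672) + 322473/496867 = 67/429344 + 322473/496867 = 138485137801/213326865248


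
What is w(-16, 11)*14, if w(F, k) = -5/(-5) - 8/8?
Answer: 0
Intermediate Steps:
w(F, k) = 0 (w(F, k) = -5*(-⅕) - 8*⅛ = 1 - 1 = 0)
w(-16, 11)*14 = 0*14 = 0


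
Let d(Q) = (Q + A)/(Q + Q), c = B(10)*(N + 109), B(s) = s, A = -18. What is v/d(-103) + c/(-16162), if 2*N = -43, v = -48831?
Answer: -162576670007/1955602 ≈ -83134.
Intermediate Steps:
N = -43/2 (N = (1/2)*(-43) = -43/2 ≈ -21.500)
c = 875 (c = 10*(-43/2 + 109) = 10*(175/2) = 875)
d(Q) = (-18 + Q)/(2*Q) (d(Q) = (Q - 18)/(Q + Q) = (-18 + Q)/((2*Q)) = (-18 + Q)*(1/(2*Q)) = (-18 + Q)/(2*Q))
v/d(-103) + c/(-16162) = -48831*(-206/(-18 - 103)) + 875/(-16162) = -48831/((1/2)*(-1/103)*(-121)) + 875*(-1/16162) = -48831/121/206 - 875/16162 = -48831*206/121 - 875/16162 = -10059186/121 - 875/16162 = -162576670007/1955602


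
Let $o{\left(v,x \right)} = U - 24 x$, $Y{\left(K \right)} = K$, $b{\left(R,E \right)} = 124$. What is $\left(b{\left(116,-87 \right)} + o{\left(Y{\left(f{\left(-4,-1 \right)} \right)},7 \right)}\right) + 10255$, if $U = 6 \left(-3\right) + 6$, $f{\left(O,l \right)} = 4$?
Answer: $10199$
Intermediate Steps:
$U = -12$ ($U = -18 + 6 = -12$)
$o{\left(v,x \right)} = -12 - 24 x$
$\left(b{\left(116,-87 \right)} + o{\left(Y{\left(f{\left(-4,-1 \right)} \right)},7 \right)}\right) + 10255 = \left(124 - 180\right) + 10255 = -56 + 10255 = 10199$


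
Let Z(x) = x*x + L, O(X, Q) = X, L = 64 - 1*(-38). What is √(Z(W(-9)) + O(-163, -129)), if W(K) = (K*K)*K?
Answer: 326*√5 ≈ 728.96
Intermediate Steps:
L = 102 (L = 64 + 38 = 102)
W(K) = K³ (W(K) = K²*K = K³)
Z(x) = 102 + x² (Z(x) = x*x + 102 = x² + 102 = 102 + x²)
√(Z(W(-9)) + O(-163, -129)) = √((102 + ((-9)³)²) - 163) = √((102 + (-729)²) - 163) = √((102 + 531441) - 163) = √(531543 - 163) = √531380 = 326*√5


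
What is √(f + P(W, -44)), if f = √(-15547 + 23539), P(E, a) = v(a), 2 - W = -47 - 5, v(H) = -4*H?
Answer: √(176 + 6*√222) ≈ 16.291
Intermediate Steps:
W = 54 (W = 2 - (-47 - 5) = 2 - 1*(-52) = 2 + 52 = 54)
P(E, a) = -4*a
f = 6*√222 (f = √7992 = 6*√222 ≈ 89.398)
√(f + P(W, -44)) = √(6*√222 - 4*(-44)) = √(6*√222 + 176) = √(176 + 6*√222)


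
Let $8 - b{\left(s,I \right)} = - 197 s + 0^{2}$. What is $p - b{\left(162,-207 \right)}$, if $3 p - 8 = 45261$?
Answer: $- \frac{50497}{3} \approx -16832.0$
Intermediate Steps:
$p = \frac{45269}{3}$ ($p = \frac{8}{3} + \frac{1}{3} \cdot 45261 = \frac{8}{3} + 15087 = \frac{45269}{3} \approx 15090.0$)
$b{\left(s,I \right)} = 8 + 197 s$ ($b{\left(s,I \right)} = 8 - \left(- 197 s + 0^{2}\right) = 8 - \left(- 197 s + 0\right) = 8 - - 197 s = 8 + 197 s$)
$p - b{\left(162,-207 \right)} = \frac{45269}{3} - \left(8 + 197 \cdot 162\right) = \frac{45269}{3} - \left(8 + 31914\right) = \frac{45269}{3} - 31922 = - \frac{50497}{3}$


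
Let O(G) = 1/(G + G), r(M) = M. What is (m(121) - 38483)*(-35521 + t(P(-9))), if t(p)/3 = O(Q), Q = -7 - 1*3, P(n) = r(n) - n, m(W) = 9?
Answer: 13666407251/10 ≈ 1.3666e+9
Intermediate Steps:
P(n) = 0 (P(n) = n - n = 0)
Q = -10 (Q = -7 - 3 = -10)
O(G) = 1/(2*G)
t(p) = -3/20 (t(p) = 3*((½)/(-10)) = 3*((½)*(-⅒)) = 3*(-1/20) = -3/20)
(m(121) - 38483)*(-35521 + t(P(-9))) = (9 - 38483)*(-35521 - 3/20) = -38474*(-710423/20) = 13666407251/10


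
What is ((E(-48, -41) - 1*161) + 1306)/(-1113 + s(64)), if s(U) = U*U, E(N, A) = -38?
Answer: 1107/2983 ≈ 0.37110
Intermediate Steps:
s(U) = U²
((E(-48, -41) - 1*161) + 1306)/(-1113 + s(64)) = ((-38 - 1*161) + 1306)/(-1113 + 64²) = ((-38 - 161) + 1306)/(-1113 + 4096) = (-199 + 1306)/2983 = 1107*(1/2983) = 1107/2983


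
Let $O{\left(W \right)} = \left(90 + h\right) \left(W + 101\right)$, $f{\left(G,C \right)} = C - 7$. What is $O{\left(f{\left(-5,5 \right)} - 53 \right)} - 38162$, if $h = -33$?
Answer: $-35540$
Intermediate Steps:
$f{\left(G,C \right)} = -7 + C$
$O{\left(W \right)} = 5757 + 57 W$ ($O{\left(W \right)} = \left(90 - 33\right) \left(W + 101\right) = 57 \left(101 + W\right) = 5757 + 57 W$)
$O{\left(f{\left(-5,5 \right)} - 53 \right)} - 38162 = \left(5757 + 57 \left(\left(-7 + 5\right) - 53\right)\right) - 38162 = \left(5757 + 57 \left(-2 - 53\right)\right) - 38162 = \left(5757 + 57 \left(-55\right)\right) - 38162 = \left(5757 - 3135\right) - 38162 = 2622 - 38162 = -35540$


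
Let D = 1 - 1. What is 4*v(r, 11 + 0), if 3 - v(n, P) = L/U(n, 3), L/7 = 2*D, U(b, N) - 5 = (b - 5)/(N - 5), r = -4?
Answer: 12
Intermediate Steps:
D = 0
U(b, N) = 5 + (-5 + b)/(-5 + N) (U(b, N) = 5 + (b - 5)/(N - 5) = 5 + (-5 + b)/(-5 + N))
L = 0 (L = 7*(2*0) = 7*0 = 0)
v(n, P) = 3 (v(n, P) = 3 - 0/((-30 + n + 5*3)/(-5 + 3)) = 3 - 0/((-30 + n + 15)/(-2)) = 3 - 0/((-(-15 + n)/2)) = 3 - 0/(15/2 - n/2) = 3 - 1*0 = 3 + 0 = 3)
4*v(r, 11 + 0) = 4*3 = 12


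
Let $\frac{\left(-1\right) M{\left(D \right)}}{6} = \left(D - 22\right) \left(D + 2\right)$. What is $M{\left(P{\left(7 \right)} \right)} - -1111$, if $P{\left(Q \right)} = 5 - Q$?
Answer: $1111$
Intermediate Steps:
$M{\left(D \right)} = - 6 \left(-22 + D\right) \left(2 + D\right)$ ($M{\left(D \right)} = - 6 \left(D - 22\right) \left(D + 2\right) = - 6 \left(-22 + D\right) \left(2 + D\right)$)
$M{\left(P{\left(7 \right)} \right)} - -1111 = \left(264 - 6 \left(5 - 7\right)^{2} + 120 \left(5 - 7\right)\right) - -1111 = \left(264 - 6 \left(5 - 7\right)^{2} + 120 \left(5 - 7\right)\right) + 1111 = \left(264 - 6 \left(-2\right)^{2} + 120 \left(-2\right)\right) + 1111 = \left(264 - 24 - 240\right) + 1111 = 0 + 1111 = 1111$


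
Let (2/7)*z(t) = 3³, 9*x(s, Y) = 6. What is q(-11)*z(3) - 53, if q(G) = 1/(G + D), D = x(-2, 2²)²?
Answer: -11771/190 ≈ -61.953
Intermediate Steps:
x(s, Y) = ⅔ (x(s, Y) = (⅑)*6 = ⅔)
z(t) = 189/2 (z(t) = (7/2)*3³ = (7/2)*27 = 189/2)
D = 4/9 (D = (⅔)² = 4/9 ≈ 0.44444)
q(G) = 1/(4/9 + G) (q(G) = 1/(G + 4/9) = 1/(4/9 + G))
q(-11)*z(3) - 53 = (9/(4 + 9*(-11)))*(189/2) - 53 = (9/(4 - 99))*(189/2) - 53 = (9/(-95))*(189/2) - 53 = (9*(-1/95))*(189/2) - 53 = -9/95*189/2 - 53 = -1701/190 - 53 = -11771/190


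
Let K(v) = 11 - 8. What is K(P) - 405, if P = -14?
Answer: -402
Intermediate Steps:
K(v) = 3
K(P) - 405 = 3 - 405 = -402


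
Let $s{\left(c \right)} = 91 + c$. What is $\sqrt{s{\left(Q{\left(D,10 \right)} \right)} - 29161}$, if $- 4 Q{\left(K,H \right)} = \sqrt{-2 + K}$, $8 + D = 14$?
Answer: $\frac{i \sqrt{116282}}{2} \approx 170.5 i$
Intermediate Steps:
$D = 6$ ($D = -8 + 14 = 6$)
$Q{\left(K,H \right)} = - \frac{\sqrt{-2 + K}}{4}$
$\sqrt{s{\left(Q{\left(D,10 \right)} \right)} - 29161} = \sqrt{\left(91 - \frac{\sqrt{-2 + 6}}{4}\right) - 29161} = \sqrt{\left(91 - \frac{\sqrt{4}}{4}\right) - 29161} = \sqrt{\left(91 - \frac{1}{2}\right) - 29161} = \sqrt{\frac{181}{2} - 29161} = \sqrt{- \frac{58141}{2}} = \frac{i \sqrt{116282}}{2}$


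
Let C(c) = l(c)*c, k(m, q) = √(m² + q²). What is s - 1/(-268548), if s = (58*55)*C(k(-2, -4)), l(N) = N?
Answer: 17133362401/268548 ≈ 63800.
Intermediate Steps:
C(c) = c² (C(c) = c*c = c²)
s = 63800 (s = (58*55)*(√((-2)² + (-4)²))² = 3190*(√(4 + 16))² = 3190*(√20)² = 3190*(2*√5)² = 3190*20 = 63800)
s - 1/(-268548) = 63800 - 1/(-268548) = 63800 - 1*(-1/268548) = 63800 + 1/268548 = 17133362401/268548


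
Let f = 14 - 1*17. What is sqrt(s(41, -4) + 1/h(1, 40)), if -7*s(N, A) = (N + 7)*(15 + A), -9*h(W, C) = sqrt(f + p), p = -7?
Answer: sqrt(-369600 + 4410*I*sqrt(10))/70 ≈ 0.16382 + 8.6865*I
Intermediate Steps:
f = -3 (f = 14 - 17 = -3)
h(W, C) = -I*sqrt(10)/9 (h(W, C) = -sqrt(-3 - 7)/9 = -I*sqrt(10)/9)
s(N, A) = -(7 + N)*(15 + A)/7 (s(N, A) = -(N + 7)*(15 + A)/7 = -(7 + N)*(15 + A)/7)
sqrt(s(41, -4) + 1/h(1, 40)) = sqrt((-15 - 1*(-4) - 15/7*41 - 1/7*(-4)*41) + 1/(-I*sqrt(10)/9)) = sqrt((-15 + 4 - 615/7 + 164/7) + 9*I*sqrt(10)/10) = sqrt(-528/7 + 9*I*sqrt(10)/10)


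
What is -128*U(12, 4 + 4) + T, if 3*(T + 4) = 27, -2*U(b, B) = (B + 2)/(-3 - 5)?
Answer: -75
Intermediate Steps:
U(b, B) = 1/8 + B/16 (U(b, B) = -(B + 2)/(2*(-3 - 5)) = -(2 + B)/(2*(-8)) = -(2 + B)*(-1)/(2*8) = -(-1/4 - B/8)/2 = 1/8 + B/16)
T = 5 (T = -4 + (1/3)*27 = -4 + 9 = 5)
-128*U(12, 4 + 4) + T = -128*(1/8 + (4 + 4)/16) + 5 = -128*(1/8 + (1/16)*8) + 5 = -128*(1/8 + 1/2) + 5 = -128*5/8 + 5 = -80 + 5 = -75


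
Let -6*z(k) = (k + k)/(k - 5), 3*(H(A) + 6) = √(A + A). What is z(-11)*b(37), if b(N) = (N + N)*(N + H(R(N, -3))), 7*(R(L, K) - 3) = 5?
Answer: -12617/24 - 407*√91/252 ≈ -541.12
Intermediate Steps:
R(L, K) = 26/7 (R(L, K) = 3 + (⅐)*5 = 3 + 5/7 = 26/7)
H(A) = -6 + √2*√A/3 (H(A) = -6 + √(A + A)/3 = -6 + √(2*A)/3 = -6 + (√2*√A)/3 = -6 + √2*√A/3)
z(k) = -k/(3*(-5 + k)) (z(k) = -(k + k)/(6*(k - 5)) = -2*k/(6*(-5 + k)) = -k/(3*(-5 + k)))
b(N) = 2*N*(-6 + N + 2*√91/21) (b(N) = (N + N)*(N + (-6 + √2*√(26/7)/3)) = (2*N)*(N + (-6 + √2*(√182/7)/3)) = (2*N)*(N + (-6 + 2*√91/21)) = (2*N)*(-6 + N + 2*√91/21) = 2*N*(-6 + N + 2*√91/21))
z(-11)*b(37) = (-1*(-11)/(-15 + 3*(-11)))*((2/21)*37*(-126 + 2*√91 + 21*37)) = (-1*(-11)/(-15 - 33))*((2/21)*37*(-126 + 2*√91 + 777)) = (-1*(-11)/(-48))*((2/21)*37*(651 + 2*√91)) = (-1*(-11)*(-1/48))*(2294 + 148*√91/21) = -11*(2294 + 148*√91/21)/48 = -12617/24 - 407*√91/252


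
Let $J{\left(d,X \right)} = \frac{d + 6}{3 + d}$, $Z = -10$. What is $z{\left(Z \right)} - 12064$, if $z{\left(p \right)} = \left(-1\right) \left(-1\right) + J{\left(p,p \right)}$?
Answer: $- \frac{84437}{7} \approx -12062.0$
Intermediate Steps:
$J{\left(d,X \right)} = \frac{6 + d}{3 + d}$
$z{\left(p \right)} = 1 + \frac{6 + p}{3 + p}$ ($z{\left(p \right)} = \left(-1\right) \left(-1\right) + \frac{6 + p}{3 + p} = 1 + \frac{6 + p}{3 + p}$)
$z{\left(Z \right)} - 12064 = \frac{9 + 2 \left(-10\right)}{3 - 10} - 12064 = \frac{9 - 20}{-7} - 12064 = \left(- \frac{1}{7}\right) \left(-11\right) - 12064 = \frac{11}{7} - 12064 = - \frac{84437}{7}$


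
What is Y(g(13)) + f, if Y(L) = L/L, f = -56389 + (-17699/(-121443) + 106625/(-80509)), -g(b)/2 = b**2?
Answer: -551331349944040/9777254487 ≈ -56389.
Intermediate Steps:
g(b) = -2*b**2
f = -551341127198527/9777254487 (f = -56389 + (-17699*(-1/121443) + 106625*(-1/80509)) = -56389 + (17699/121443 - 106625/80509) = -56389 - 11523931084/9777254487 = -551341127198527/9777254487 ≈ -56390.)
Y(L) = 1
Y(g(13)) + f = 1 - 551341127198527/9777254487 = -551331349944040/9777254487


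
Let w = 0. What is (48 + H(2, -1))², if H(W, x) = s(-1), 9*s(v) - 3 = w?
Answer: 21025/9 ≈ 2336.1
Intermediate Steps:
s(v) = ⅓ (s(v) = ⅓ + (⅑)*0 = ⅓ + 0 = ⅓)
H(W, x) = ⅓
(48 + H(2, -1))² = (48 + ⅓)² = (145/3)² = 21025/9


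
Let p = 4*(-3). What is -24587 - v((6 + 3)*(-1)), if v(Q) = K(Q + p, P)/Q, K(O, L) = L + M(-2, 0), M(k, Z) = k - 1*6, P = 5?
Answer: -73762/3 ≈ -24587.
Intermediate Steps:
p = -12
M(k, Z) = -6 + k (M(k, Z) = k - 6 = -6 + k)
K(O, L) = -8 + L (K(O, L) = L + (-6 - 2) = L - 8 = -8 + L)
v(Q) = -3/Q (v(Q) = (-8 + 5)/Q = -3/Q)
-24587 - v((6 + 3)*(-1)) = -24587 - (-3)/((6 + 3)*(-1)) = -24587 - (-3)/(9*(-1)) = -24587 - (-3)/(-9) = -24587 - (-3)*(-1)/9 = -24587 - 1*⅓ = -24587 - ⅓ = -73762/3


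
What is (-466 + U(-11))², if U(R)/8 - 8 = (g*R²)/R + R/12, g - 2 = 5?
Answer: 9461776/9 ≈ 1.0513e+6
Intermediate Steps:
g = 7 (g = 2 + 5 = 7)
U(R) = 64 + 170*R/3 (U(R) = 64 + 8*((7*R²)/R + R/12) = 64 + 8*(7*R + R*(1/12)) = 64 + 8*(7*R + R/12) = 64 + 8*(85*R/12) = 64 + 170*R/3)
(-466 + U(-11))² = (-466 + (64 + (170/3)*(-11)))² = (-466 + (64 - 1870/3))² = (-466 - 1678/3)² = (-3076/3)² = 9461776/9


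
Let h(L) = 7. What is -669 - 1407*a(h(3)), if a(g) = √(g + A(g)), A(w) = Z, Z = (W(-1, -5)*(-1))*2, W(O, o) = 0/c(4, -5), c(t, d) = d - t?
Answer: -669 - 1407*√7 ≈ -4391.6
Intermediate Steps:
W(O, o) = 0 (W(O, o) = 0/(-5 - 1*4) = 0/(-5 - 4) = 0/(-9) = 0*(-⅑) = 0)
Z = 0 (Z = (0*(-1))*2 = 0*2 = 0)
A(w) = 0
a(g) = √g (a(g) = √(g + 0) = √g)
-669 - 1407*a(h(3)) = -669 - 1407*√7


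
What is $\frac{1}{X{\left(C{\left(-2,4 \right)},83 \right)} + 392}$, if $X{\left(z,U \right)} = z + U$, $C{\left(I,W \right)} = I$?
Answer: $\frac{1}{473} \approx 0.0021142$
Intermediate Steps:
$X{\left(z,U \right)} = U + z$
$\frac{1}{X{\left(C{\left(-2,4 \right)},83 \right)} + 392} = \frac{1}{\left(83 - 2\right) + 392} = \frac{1}{81 + 392} = \frac{1}{473}$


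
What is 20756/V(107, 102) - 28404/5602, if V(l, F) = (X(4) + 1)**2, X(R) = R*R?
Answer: 54033178/809489 ≈ 66.750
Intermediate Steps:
X(R) = R**2
V(l, F) = 289 (V(l, F) = (4**2 + 1)**2 = (16 + 1)**2 = 17**2 = 289)
20756/V(107, 102) - 28404/5602 = 20756/289 - 28404/5602 = 20756*(1/289) - 28404*1/5602 = 20756/289 - 14202/2801 = 54033178/809489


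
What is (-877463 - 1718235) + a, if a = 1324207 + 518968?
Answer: -752523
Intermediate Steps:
a = 1843175
(-877463 - 1718235) + a = (-877463 - 1718235) + 1843175 = -2595698 + 1843175 = -752523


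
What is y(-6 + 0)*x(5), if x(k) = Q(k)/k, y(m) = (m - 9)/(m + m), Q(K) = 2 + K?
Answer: 7/4 ≈ 1.7500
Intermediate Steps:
y(m) = (-9 + m)/(2*m) (y(m) = (-9 + m)/((2*m)) = (-9 + m)*(1/(2*m)) = (-9 + m)/(2*m))
x(k) = (2 + k)/k
y(-6 + 0)*x(5) = ((-9 + (-6 + 0))/(2*(-6 + 0)))*((2 + 5)/5) = ((½)*(-9 - 6)/(-6))*((⅕)*7) = ((½)*(-⅙)*(-15))*(7/5) = (5/4)*(7/5) = 7/4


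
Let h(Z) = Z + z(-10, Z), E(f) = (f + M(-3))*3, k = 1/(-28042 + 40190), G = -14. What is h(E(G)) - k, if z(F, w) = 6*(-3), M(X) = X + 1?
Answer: -801769/12148 ≈ -66.000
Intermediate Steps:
M(X) = 1 + X
z(F, w) = -18
k = 1/12148 ≈ 8.2318e-5
E(f) = -6 + 3*f (E(f) = (f + (1 - 3))*3 = (f - 2)*3 = (-2 + f)*3 = -6 + 3*f)
h(Z) = -18 + Z (h(Z) = Z - 18 = -18 + Z)
h(E(G)) - k = (-18 + (-6 + 3*(-14))) - 1*1/12148 = (-18 + (-6 - 42)) - 1/12148 = (-18 - 48) - 1/12148 = -66 - 1/12148 = -801769/12148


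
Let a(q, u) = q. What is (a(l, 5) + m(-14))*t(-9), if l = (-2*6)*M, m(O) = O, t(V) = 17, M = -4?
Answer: 578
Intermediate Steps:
l = 48 (l = -2*6*(-4) = -12*(-4) = 48)
(a(l, 5) + m(-14))*t(-9) = (48 - 14)*17 = 34*17 = 578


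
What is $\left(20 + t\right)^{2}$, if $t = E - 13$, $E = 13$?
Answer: $400$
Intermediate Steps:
$t = 0$ ($t = 13 - 13 = 0$)
$\left(20 + t\right)^{2} = \left(20 + 0\right)^{2} = 20^{2} = 400$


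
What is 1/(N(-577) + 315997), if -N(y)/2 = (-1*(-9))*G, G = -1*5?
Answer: 1/316087 ≈ 3.1637e-6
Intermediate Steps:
G = -5
N(y) = 90 (N(y) = -2*(-1*(-9))*(-5) = -18*(-5) = -2*(-45) = 90)
1/(N(-577) + 315997) = 1/(90 + 315997) = 1/316087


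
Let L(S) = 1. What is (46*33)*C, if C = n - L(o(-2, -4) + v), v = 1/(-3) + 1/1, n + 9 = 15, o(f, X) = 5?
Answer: 7590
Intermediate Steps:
n = 6 (n = -9 + 15 = 6)
v = ⅔ (v = 1*(-⅓) + 1*1 = -⅓ + 1 = ⅔ ≈ 0.66667)
C = 5 (C = 6 - 1*1 = 6 - 1 = 5)
(46*33)*C = (46*33)*5 = 1518*5 = 7590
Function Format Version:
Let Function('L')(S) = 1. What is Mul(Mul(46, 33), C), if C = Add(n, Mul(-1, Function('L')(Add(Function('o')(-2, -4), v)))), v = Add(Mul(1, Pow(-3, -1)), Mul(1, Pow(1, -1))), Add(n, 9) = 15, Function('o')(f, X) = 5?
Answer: 7590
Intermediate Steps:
n = 6 (n = Add(-9, 15) = 6)
v = Rational(2, 3) (v = Add(Mul(1, Rational(-1, 3)), Mul(1, 1)) = Add(Rational(-1, 3), 1) = Rational(2, 3) ≈ 0.66667)
C = 5 (C = Add(6, Mul(-1, 1)) = Add(6, -1) = 5)
Mul(Mul(46, 33), C) = Mul(Mul(46, 33), 5) = Mul(1518, 5) = 7590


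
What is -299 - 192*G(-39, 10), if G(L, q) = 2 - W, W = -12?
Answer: -2987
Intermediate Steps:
G(L, q) = 14 (G(L, q) = 2 - 1*(-12) = 2 + 12 = 14)
-299 - 192*G(-39, 10) = -299 - 192*14 = -299 - 2688 = -2987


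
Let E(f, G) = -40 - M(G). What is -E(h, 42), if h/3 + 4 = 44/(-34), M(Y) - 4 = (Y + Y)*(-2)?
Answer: -124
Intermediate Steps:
M(Y) = 4 - 4*Y (M(Y) = 4 + (Y + Y)*(-2) = 4 + (2*Y)*(-2) = 4 - 4*Y)
h = -270/17 (h = -12 + 3*(44/(-34)) = -12 + 3*(44*(-1/34)) = -12 + 3*(-22/17) = -12 - 66/17 = -270/17 ≈ -15.882)
E(f, G) = -44 + 4*G (E(f, G) = -40 - (4 - 4*G) = -40 + (-4 + 4*G) = -44 + 4*G)
-E(h, 42) = -(-44 + 4*42) = -(-44 + 168) = -1*124 = -124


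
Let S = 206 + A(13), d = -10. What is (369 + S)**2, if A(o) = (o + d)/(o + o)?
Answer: 223592209/676 ≈ 3.3076e+5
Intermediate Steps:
A(o) = (-10 + o)/(2*o) (A(o) = (o - 10)/(o + o) = (-10 + o)/((2*o)) = (-10 + o)*(1/(2*o)) = (-10 + o)/(2*o))
S = 5359/26 (S = 206 + (1/2)*(-10 + 13)/13 = 206 + (1/2)*(1/13)*3 = 206 + 3/26 = 5359/26 ≈ 206.12)
(369 + S)**2 = (369 + 5359/26)**2 = (14953/26)**2 = 223592209/676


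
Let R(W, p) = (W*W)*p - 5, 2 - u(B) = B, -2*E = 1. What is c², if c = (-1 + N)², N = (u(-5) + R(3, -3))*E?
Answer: 279841/16 ≈ 17490.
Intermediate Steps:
E = -½ (E = -½*1 = -½ ≈ -0.50000)
u(B) = 2 - B
R(W, p) = -5 + p*W² (R(W, p) = W²*p - 5 = p*W² - 5 = -5 + p*W²)
N = 25/2 (N = ((2 - 1*(-5)) + (-5 - 3*3²))*(-½) = ((2 + 5) + (-5 - 3*9))*(-½) = (7 + (-5 - 27))*(-½) = (7 - 32)*(-½) = -25*(-½) = 25/2 ≈ 12.500)
c = 529/4 (c = (-1 + 25/2)² = (23/2)² = 529/4 ≈ 132.25)
c² = (529/4)² = 279841/16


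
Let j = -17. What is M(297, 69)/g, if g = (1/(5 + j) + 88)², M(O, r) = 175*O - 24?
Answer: 7480944/1113025 ≈ 6.7213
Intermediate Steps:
M(O, r) = -24 + 175*O
g = 1113025/144 (g = (1/(5 - 17) + 88)² = (1/(-12) + 88)² = (-1/12 + 88)² = (1055/12)² = 1113025/144 ≈ 7729.3)
M(297, 69)/g = (-24 + 175*297)/(1113025/144) = (-24 + 51975)*(144/1113025) = 51951*(144/1113025) = 7480944/1113025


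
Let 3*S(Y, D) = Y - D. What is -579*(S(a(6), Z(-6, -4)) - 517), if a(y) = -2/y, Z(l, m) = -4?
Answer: 895906/3 ≈ 2.9864e+5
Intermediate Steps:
S(Y, D) = -D/3 + Y/3 (S(Y, D) = (Y - D)/3 = -D/3 + Y/3)
-579*(S(a(6), Z(-6, -4)) - 517) = -579*((-⅓*(-4) + (-2/6)/3) - 517) = -579*((4/3 + (-2*⅙)/3) - 517) = -579*((4/3 + (⅓)*(-⅓)) - 517) = -579*((4/3 - ⅑) - 517) = -579*(11/9 - 517) = -579*(-4642/9) = 895906/3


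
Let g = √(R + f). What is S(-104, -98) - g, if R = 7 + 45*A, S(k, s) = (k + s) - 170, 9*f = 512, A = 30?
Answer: -372 - 5*√509/3 ≈ -409.60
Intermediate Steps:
f = 512/9 (f = (⅑)*512 = 512/9 ≈ 56.889)
S(k, s) = -170 + k + s
R = 1357 (R = 7 + 45*30 = 7 + 1350 = 1357)
g = 5*√509/3 (g = √(1357 + 512/9) = √(12725/9) = 5*√509/3 ≈ 37.602)
S(-104, -98) - g = (-170 - 104 - 98) - 5*√509/3 = -372 - 5*√509/3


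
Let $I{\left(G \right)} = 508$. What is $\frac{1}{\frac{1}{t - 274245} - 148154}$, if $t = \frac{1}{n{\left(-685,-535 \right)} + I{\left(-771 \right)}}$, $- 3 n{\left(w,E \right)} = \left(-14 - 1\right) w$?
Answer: $- \frac{799972666}{118519150361481} \approx -6.7497 \cdot 10^{-6}$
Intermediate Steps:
$n{\left(w,E \right)} = 5 w$ ($n{\left(w,E \right)} = - \frac{\left(-14 - 1\right) w}{3} = - \frac{\left(-15\right) w}{3} = 5 w$)
$t = - \frac{1}{2917}$ ($t = \frac{1}{5 \left(-685\right) + 508} = \frac{1}{-3425 + 508} = \frac{1}{-2917} = - \frac{1}{2917} \approx -0.00034282$)
$\frac{1}{\frac{1}{t - 274245} - 148154} = \frac{1}{\frac{1}{- \frac{1}{2917} - 274245} - 148154} = \frac{1}{\frac{1}{- \frac{799972666}{2917}} - 148154} = \frac{1}{- \frac{2917}{799972666} - 148154} = \frac{1}{- \frac{118519150361481}{799972666}} = - \frac{799972666}{118519150361481}$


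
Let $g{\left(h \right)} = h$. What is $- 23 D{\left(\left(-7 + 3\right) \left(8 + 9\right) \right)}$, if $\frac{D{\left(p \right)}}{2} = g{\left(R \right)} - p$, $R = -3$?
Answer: $-2990$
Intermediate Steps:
$D{\left(p \right)} = -6 - 2 p$ ($D{\left(p \right)} = 2 \left(-3 - p\right) = -6 - 2 p$)
$- 23 D{\left(\left(-7 + 3\right) \left(8 + 9\right) \right)} = - 23 \left(-6 - 2 \left(-7 + 3\right) \left(8 + 9\right)\right) = - 23 \left(-6 - 2 \left(\left(-4\right) 17\right)\right) = - 23 \left(-6 - -136\right) = - 23 \left(-6 + 136\right) = \left(-23\right) 130 = -2990$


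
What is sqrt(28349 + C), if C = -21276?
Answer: sqrt(7073) ≈ 84.101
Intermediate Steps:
sqrt(28349 + C) = sqrt(28349 - 21276) = sqrt(7073)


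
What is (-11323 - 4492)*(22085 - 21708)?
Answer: -5962255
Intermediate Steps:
(-11323 - 4492)*(22085 - 21708) = -15815*377 = -5962255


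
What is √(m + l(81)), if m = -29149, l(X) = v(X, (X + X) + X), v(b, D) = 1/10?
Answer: 11*I*√24090/10 ≈ 170.73*I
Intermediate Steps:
v(b, D) = ⅒
l(X) = ⅒
√(m + l(81)) = √(-29149 + ⅒) = √(-291489/10) = 11*I*√24090/10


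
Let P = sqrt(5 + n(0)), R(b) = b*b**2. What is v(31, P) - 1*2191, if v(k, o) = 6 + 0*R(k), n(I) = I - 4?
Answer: -2185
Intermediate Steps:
n(I) = -4 + I
R(b) = b**3
P = 1 (P = sqrt(5 + (-4 + 0)) = sqrt(5 - 4) = sqrt(1) = 1)
v(k, o) = 6 (v(k, o) = 6 + 0*k**3 = 6 + 0 = 6)
v(31, P) - 1*2191 = 6 - 1*2191 = 6 - 2191 = -2185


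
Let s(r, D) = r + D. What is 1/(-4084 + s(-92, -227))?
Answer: -1/4403 ≈ -0.00022712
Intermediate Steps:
s(r, D) = D + r
1/(-4084 + s(-92, -227)) = 1/(-4084 + (-227 - 92)) = 1/(-4084 - 319) = 1/(-4403) = -1/4403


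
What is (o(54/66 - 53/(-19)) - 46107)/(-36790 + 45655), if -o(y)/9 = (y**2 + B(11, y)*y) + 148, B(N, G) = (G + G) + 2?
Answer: -232263271/43025785 ≈ -5.3982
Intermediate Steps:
B(N, G) = 2 + 2*G (B(N, G) = 2*G + 2 = 2 + 2*G)
o(y) = -1332 - 9*y**2 - 9*y*(2 + 2*y) (o(y) = -9*((y**2 + (2 + 2*y)*y) + 148) = -9*((y**2 + y*(2 + 2*y)) + 148) = -9*(148 + y**2 + y*(2 + 2*y)) = -1332 - 9*y**2 - 9*y*(2 + 2*y))
(o(54/66 - 53/(-19)) - 46107)/(-36790 + 45655) = ((-1332 - 27*(54/66 - 53/(-19))**2 - 18*(54/66 - 53/(-19))) - 46107)/(-36790 + 45655) = ((-1332 - 27*(54*(1/66) - 53*(-1/19))**2 - 18*(54*(1/66) - 53*(-1/19))) - 46107)/8865 = ((-1332 - 27*(9/11 + 53/19)**2 - 18*(9/11 + 53/19)) - 46107)*(1/8865) = ((-1332 - 27*(754/209)**2 - 18*754/209) - 46107)*(1/8865) = ((-1332 - 27*568516/43681 - 13572/209) - 46107)*(1/8865) = ((-1332 - 15349932/43681 - 13572/209) - 46107)*(1/8865) = (-76369572/43681 - 46107)*(1/8865) = -2090369439/43681*1/8865 = -232263271/43025785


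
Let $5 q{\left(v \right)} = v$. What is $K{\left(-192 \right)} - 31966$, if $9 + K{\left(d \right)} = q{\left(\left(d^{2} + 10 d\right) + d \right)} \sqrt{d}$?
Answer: $-31975 + \frac{278016 i \sqrt{3}}{5} \approx -31975.0 + 96308.0 i$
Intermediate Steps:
$q{\left(v \right)} = \frac{v}{5}$
$K{\left(d \right)} = -9 + \sqrt{d} \left(\frac{d^{2}}{5} + \frac{11 d}{5}\right)$ ($K{\left(d \right)} = -9 + \frac{\left(d^{2} + 10 d\right) + d}{5} \sqrt{d} = -9 + \frac{d^{2} + 11 d}{5} \sqrt{d} = -9 + \left(\frac{d^{2}}{5} + \frac{11 d}{5}\right) \sqrt{d} = -9 + \sqrt{d} \left(\frac{d^{2}}{5} + \frac{11 d}{5}\right)$)
$K{\left(-192 \right)} - 31966 = \left(-9 + \frac{\left(-192\right)^{\frac{3}{2}} \left(11 - 192\right)}{5}\right) - 31966 = \left(-9 + \frac{1}{5} \left(- 1536 i \sqrt{3}\right) \left(-181\right)\right) - 31966 = \left(-9 + \frac{278016 i \sqrt{3}}{5}\right) - 31966 = -31975 + \frac{278016 i \sqrt{3}}{5}$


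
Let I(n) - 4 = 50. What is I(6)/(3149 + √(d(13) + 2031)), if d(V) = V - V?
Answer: 85023/4957085 - 27*√2031/4957085 ≈ 0.016906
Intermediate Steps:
I(n) = 54 (I(n) = 4 + 50 = 54)
d(V) = 0
I(6)/(3149 + √(d(13) + 2031)) = 54/(3149 + √(0 + 2031)) = 54/(3149 + √2031)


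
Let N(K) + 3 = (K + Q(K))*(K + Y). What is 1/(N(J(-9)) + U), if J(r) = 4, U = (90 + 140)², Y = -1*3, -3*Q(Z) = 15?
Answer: 1/52896 ≈ 1.8905e-5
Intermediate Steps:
Q(Z) = -5 (Q(Z) = -⅓*15 = -5)
Y = -3
U = 52900 (U = 230² = 52900)
N(K) = -3 + (-5 + K)*(-3 + K) (N(K) = -3 + (K - 5)*(K - 3) = -3 + (-5 + K)*(-3 + K))
1/(N(J(-9)) + U) = 1/((12 + 4² - 8*4) + 52900) = 1/((12 + 16 - 32) + 52900) = 1/(-4 + 52900) = 1/52896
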